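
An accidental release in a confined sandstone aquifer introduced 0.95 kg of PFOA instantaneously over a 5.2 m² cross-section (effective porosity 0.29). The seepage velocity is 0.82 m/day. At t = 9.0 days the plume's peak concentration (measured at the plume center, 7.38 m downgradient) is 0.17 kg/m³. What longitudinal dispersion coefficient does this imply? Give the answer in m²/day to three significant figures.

0.121 m²/day

At the plume center C_max = M/(n_e·A·√(4πDt)), so D = M²/(4πt·(n_e·A·C_max)²).
n_e·A·C_max = 0.29 × 5.2 × 0.17 = 0.2564 kg/m.
D = 0.95²/(4π × 9.0 × 0.2564²) = 0.121 m²/day.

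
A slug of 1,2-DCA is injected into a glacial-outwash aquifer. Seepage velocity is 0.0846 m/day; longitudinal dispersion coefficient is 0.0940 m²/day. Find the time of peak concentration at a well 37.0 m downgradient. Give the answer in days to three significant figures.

424 days

For the 1D instantaneous-source solution, setting ∂C/∂t = 0 at fixed x gives v²t² + 2Dt − x² = 0, so t = (√(D² + v²x²) − D)/v².
√(D² + v²x²) = √(0.0940² + 0.0846² × 37.0²) = 3.132; v² = 0.00715716.
t = (3.132 − 0.0940)/0.00715716 = 424 days (vs. the pure-advection estimate x/v = 437 d).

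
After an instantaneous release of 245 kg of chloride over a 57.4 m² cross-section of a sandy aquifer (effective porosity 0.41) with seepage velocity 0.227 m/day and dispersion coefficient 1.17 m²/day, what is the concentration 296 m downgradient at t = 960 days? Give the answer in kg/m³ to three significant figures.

For an instantaneous plane source, C(x,t) = M/(n_e·A·√(4πDt)) · exp(−(x−vt)²/(4Dt)), with n_e·A the pore (flow) area.
Plume center vt = 0.227 × 960 = 217.92 m, so the well at 296 m is 78.08 m downgradient of the peak.
√(4πDt) = 118.8 m, giving peak height M/(n_e·A·√(4πDt)) = 245/(0.41 × 57.4 × 118.8) = 0.08763 kg/m³.
(x−vt)²/(4Dt) = (78.08)²/(4 × 1.17 × 960) = 1.357; exp(−1.357) = 0.2574.
C = 0.08763 × 0.2574 = 0.0226 kg/m³.

0.0226 kg/m³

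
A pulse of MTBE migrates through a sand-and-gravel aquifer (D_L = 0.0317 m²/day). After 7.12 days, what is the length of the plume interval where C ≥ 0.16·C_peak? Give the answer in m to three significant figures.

The plume is Gaussian with σ = √(2Dt) = √(2 × 0.0317 × 7.12) = 0.6719 m.
C/C_peak = exp(−Δx²/(2σ²)) = 0.16 ⇒ Δx = σ·√(−2 ln 0.16) = 0.6719 × 1.914 = 1.286 m.
Width = 2Δx = 2.57 m.

2.57 m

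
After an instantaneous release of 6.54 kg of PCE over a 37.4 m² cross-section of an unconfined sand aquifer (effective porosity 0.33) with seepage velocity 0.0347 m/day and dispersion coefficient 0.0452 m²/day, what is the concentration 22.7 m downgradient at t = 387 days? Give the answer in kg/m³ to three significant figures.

For an instantaneous plane source, C(x,t) = M/(n_e·A·√(4πDt)) · exp(−(x−vt)²/(4Dt)), with n_e·A the pore (flow) area.
Plume center vt = 0.0347 × 387 = 13.4289 m, so the well at 22.7 m is 9.2711 m downgradient of the peak.
√(4πDt) = 14.83 m, giving peak height M/(n_e·A·√(4πDt)) = 6.54/(0.33 × 37.4 × 14.83) = 0.03573 kg/m³.
(x−vt)²/(4Dt) = (9.2711)²/(4 × 0.0452 × 387) = 1.228; exp(−1.228) = 0.2929.
C = 0.03573 × 0.2929 = 0.0105 kg/m³.

0.0105 kg/m³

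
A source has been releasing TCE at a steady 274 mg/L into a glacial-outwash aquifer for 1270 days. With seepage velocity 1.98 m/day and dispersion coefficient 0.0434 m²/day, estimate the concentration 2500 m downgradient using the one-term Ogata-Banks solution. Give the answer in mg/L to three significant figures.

For a continuous step input, C/C₀ ≈ ½·erfc((x−vt)/(2√(Dt))).
vt = 1.98 × 1270 = 2514.6 m and 2√(Dt) = 2√(0.0434 × 1270) = 14.85 m.
Argument (x−vt)/(2√(Dt)) = (2500 − 2514.6)/14.85 = -0.9832; ½·erfc(-0.9832) = 0.9178.
C = 274 × 0.9178 = 251 mg/L.

251 mg/L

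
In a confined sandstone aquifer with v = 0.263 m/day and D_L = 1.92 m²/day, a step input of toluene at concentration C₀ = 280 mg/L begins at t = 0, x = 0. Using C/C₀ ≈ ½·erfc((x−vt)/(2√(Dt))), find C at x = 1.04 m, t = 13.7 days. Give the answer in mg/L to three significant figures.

179 mg/L

For a continuous step input, C/C₀ ≈ ½·erfc((x−vt)/(2√(Dt))).
vt = 0.263 × 13.7 = 3.6031 m and 2√(Dt) = 2√(1.92 × 13.7) = 10.26 m.
Argument (x−vt)/(2√(Dt)) = (1.04 − 3.6031)/10.26 = -0.2498; ½·erfc(-0.2498) = 0.6381.
C = 280 × 0.6381 = 179 mg/L.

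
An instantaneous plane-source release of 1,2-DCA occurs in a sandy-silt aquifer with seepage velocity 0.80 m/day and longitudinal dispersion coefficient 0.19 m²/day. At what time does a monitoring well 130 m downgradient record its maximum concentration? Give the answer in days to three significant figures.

For the 1D instantaneous-source solution, setting ∂C/∂t = 0 at fixed x gives v²t² + 2Dt − x² = 0, so t = (√(D² + v²x²) − D)/v².
√(D² + v²x²) = √(0.19² + 0.80² × 130²) = 104.0; v² = 0.64.
t = (104.0 − 0.19)/0.64 = 162 days (vs. the pure-advection estimate x/v = 162 d).

162 days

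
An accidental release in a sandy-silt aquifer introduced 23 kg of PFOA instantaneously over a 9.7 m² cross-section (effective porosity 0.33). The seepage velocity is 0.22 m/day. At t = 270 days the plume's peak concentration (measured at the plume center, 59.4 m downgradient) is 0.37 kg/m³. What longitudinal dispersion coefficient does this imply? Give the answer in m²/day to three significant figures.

0.111 m²/day

At the plume center C_max = M/(n_e·A·√(4πDt)), so D = M²/(4πt·(n_e·A·C_max)²).
n_e·A·C_max = 0.33 × 9.7 × 0.37 = 1.184 kg/m.
D = 23²/(4π × 270 × 1.184²) = 0.111 m²/day.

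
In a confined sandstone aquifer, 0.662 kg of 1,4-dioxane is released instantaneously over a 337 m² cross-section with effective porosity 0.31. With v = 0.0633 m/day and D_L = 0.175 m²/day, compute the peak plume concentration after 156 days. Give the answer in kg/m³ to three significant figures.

The peak of an instantaneous 1D plume sits at x = vt; there the Gaussian factor is 1 and C_max = M/(n_e·A·√(4πDt)), where n_e·A is the pore area the mass is dissolved in.
√(4πDt) = √(4π × 0.175 × 156) = 18.52 m, so C_max = 0.662/(0.31 × 337 × 18.52) = 0.000342 kg/m³.

0.000342 kg/m³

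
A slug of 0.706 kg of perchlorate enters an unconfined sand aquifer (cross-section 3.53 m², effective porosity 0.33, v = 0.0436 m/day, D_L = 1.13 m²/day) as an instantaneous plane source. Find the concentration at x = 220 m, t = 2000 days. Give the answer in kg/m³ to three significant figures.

For an instantaneous plane source, C(x,t) = M/(n_e·A·√(4πDt)) · exp(−(x−vt)²/(4Dt)), with n_e·A the pore (flow) area.
Plume center vt = 0.0436 × 2000 = 87.2 m, so the well at 220 m is 132.8 m downgradient of the peak.
√(4πDt) = 168.5 m, giving peak height M/(n_e·A·√(4πDt)) = 0.706/(0.33 × 3.53 × 168.5) = 0.003597 kg/m³.
(x−vt)²/(4Dt) = (132.8)²/(4 × 1.13 × 2000) = 1.951; exp(−1.951) = 0.1421.
C = 0.003597 × 0.1421 = 0.000511 kg/m³.

0.000511 kg/m³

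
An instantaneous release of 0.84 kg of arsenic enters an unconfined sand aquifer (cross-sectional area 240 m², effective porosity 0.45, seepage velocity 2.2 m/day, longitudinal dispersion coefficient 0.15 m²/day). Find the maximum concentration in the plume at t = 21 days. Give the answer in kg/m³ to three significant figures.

0.00124 kg/m³

The peak of an instantaneous 1D plume sits at x = vt; there the Gaussian factor is 1 and C_max = M/(n_e·A·√(4πDt)), where n_e·A is the pore area the mass is dissolved in.
√(4πDt) = √(4π × 0.15 × 21) = 6.292 m, so C_max = 0.84/(0.45 × 240 × 6.292) = 0.00124 kg/m³.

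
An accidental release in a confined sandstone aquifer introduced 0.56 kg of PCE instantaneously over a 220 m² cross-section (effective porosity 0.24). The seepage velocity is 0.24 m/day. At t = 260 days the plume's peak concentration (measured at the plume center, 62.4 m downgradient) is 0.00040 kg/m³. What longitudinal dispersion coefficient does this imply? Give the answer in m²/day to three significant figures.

0.215 m²/day

At the plume center C_max = M/(n_e·A·√(4πDt)), so D = M²/(4πt·(n_e·A·C_max)²).
n_e·A·C_max = 0.24 × 220 × 0.00040 = 0.02112 kg/m.
D = 0.56²/(4π × 260 × 0.02112²) = 0.215 m²/day.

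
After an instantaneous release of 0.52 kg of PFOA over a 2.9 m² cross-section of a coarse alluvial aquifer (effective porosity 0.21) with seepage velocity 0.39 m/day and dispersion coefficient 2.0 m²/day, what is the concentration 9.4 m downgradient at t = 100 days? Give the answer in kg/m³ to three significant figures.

0.00570 kg/m³

For an instantaneous plane source, C(x,t) = M/(n_e·A·√(4πDt)) · exp(−(x−vt)²/(4Dt)), with n_e·A the pore (flow) area.
Plume center vt = 0.39 × 100 = 39 m, so the well at 9.4 m is 29.6 m upgradient of the peak.
√(4πDt) = 50.13 m, giving peak height M/(n_e·A·√(4πDt)) = 0.52/(0.21 × 2.9 × 50.13) = 0.01703 kg/m³.
(x−vt)²/(4Dt) = (-29.6)²/(4 × 2.0 × 100) = 1.095; exp(−1.095) = 0.3345.
C = 0.01703 × 0.3345 = 0.00570 kg/m³.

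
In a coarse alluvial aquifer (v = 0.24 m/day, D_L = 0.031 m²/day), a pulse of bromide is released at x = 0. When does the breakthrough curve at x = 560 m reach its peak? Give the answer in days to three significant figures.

2330 days

For the 1D instantaneous-source solution, setting ∂C/∂t = 0 at fixed x gives v²t² + 2Dt − x² = 0, so t = (√(D² + v²x²) − D)/v².
√(D² + v²x²) = √(0.031² + 0.24² × 560²) = 134.4; v² = 0.0576.
t = (134.4 − 0.031)/0.0576 = 2330 days (vs. the pure-advection estimate x/v = 2330 d).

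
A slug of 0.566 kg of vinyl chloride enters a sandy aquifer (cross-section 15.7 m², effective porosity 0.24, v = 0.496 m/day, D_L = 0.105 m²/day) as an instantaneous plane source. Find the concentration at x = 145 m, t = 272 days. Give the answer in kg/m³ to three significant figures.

0.00325 kg/m³

For an instantaneous plane source, C(x,t) = M/(n_e·A·√(4πDt)) · exp(−(x−vt)²/(4Dt)), with n_e·A the pore (flow) area.
Plume center vt = 0.496 × 272 = 134.912 m, so the well at 145 m is 10.088 m downgradient of the peak.
√(4πDt) = 18.94 m, giving peak height M/(n_e·A·√(4πDt)) = 0.566/(0.24 × 15.7 × 18.94) = 0.007931 kg/m³.
(x−vt)²/(4Dt) = (10.088)²/(4 × 0.105 × 272) = 0.8908; exp(−0.8908) = 0.4103.
C = 0.007931 × 0.4103 = 0.00325 kg/m³.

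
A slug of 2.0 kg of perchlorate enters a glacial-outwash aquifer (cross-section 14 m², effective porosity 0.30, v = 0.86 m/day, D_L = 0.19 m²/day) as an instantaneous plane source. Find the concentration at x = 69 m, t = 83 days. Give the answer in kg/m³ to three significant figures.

For an instantaneous plane source, C(x,t) = M/(n_e·A·√(4πDt)) · exp(−(x−vt)²/(4Dt)), with n_e·A the pore (flow) area.
Plume center vt = 0.86 × 83 = 71.38 m, so the well at 69 m is 2.38 m upgradient of the peak.
√(4πDt) = 14.08 m, giving peak height M/(n_e·A·√(4πDt)) = 2.0/(0.30 × 14 × 14.08) = 0.03382 kg/m³.
(x−vt)²/(4Dt) = (-2.38)²/(4 × 0.19 × 83) = 0.08980; exp(−0.08980) = 0.9141.
C = 0.03382 × 0.9141 = 0.0309 kg/m³.

0.0309 kg/m³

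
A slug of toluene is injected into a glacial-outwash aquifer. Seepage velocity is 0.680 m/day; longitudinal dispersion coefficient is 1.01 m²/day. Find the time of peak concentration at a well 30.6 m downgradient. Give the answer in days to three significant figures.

For the 1D instantaneous-source solution, setting ∂C/∂t = 0 at fixed x gives v²t² + 2Dt − x² = 0, so t = (√(D² + v²x²) − D)/v².
√(D² + v²x²) = √(1.01² + 0.680² × 30.6²) = 20.83; v² = 0.4624.
t = (20.83 − 1.01)/0.4624 = 42.9 days (vs. the pure-advection estimate x/v = 45.0 d).

42.9 days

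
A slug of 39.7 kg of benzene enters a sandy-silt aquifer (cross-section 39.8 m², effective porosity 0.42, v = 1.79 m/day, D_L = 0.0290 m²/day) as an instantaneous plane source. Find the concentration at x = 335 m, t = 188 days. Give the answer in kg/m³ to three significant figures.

For an instantaneous plane source, C(x,t) = M/(n_e·A·√(4πDt)) · exp(−(x−vt)²/(4Dt)), with n_e·A the pore (flow) area.
Plume center vt = 1.79 × 188 = 336.52 m, so the well at 335 m is 1.52 m upgradient of the peak.
√(4πDt) = 8.277 m, giving peak height M/(n_e·A·√(4πDt)) = 39.7/(0.42 × 39.8 × 8.277) = 0.2869 kg/m³.
(x−vt)²/(4Dt) = (-1.52)²/(4 × 0.0290 × 188) = 0.1059; exp(−0.1059) = 0.8995.
C = 0.2869 × 0.8995 = 0.258 kg/m³.

0.258 kg/m³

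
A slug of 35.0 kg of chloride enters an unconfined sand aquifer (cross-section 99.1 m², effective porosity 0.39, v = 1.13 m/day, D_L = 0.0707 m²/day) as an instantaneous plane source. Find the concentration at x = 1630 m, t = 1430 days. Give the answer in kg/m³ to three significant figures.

For an instantaneous plane source, C(x,t) = M/(n_e·A·√(4πDt)) · exp(−(x−vt)²/(4Dt)), with n_e·A the pore (flow) area.
Plume center vt = 1.13 × 1430 = 1615.9 m, so the well at 1630 m is 14.1 m downgradient of the peak.
√(4πDt) = 35.64 m, giving peak height M/(n_e·A·√(4πDt)) = 35.0/(0.39 × 99.1 × 35.64) = 0.02541 kg/m³.
(x−vt)²/(4Dt) = (14.1)²/(4 × 0.0707 × 1430) = 0.4916; exp(−0.4916) = 0.6116.
C = 0.02541 × 0.6116 = 0.0155 kg/m³.

0.0155 kg/m³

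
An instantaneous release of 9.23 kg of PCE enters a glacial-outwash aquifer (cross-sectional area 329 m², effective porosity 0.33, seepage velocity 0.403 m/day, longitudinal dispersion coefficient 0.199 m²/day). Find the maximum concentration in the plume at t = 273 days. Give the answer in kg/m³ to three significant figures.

0.00325 kg/m³

The peak of an instantaneous 1D plume sits at x = vt; there the Gaussian factor is 1 and C_max = M/(n_e·A·√(4πDt)), where n_e·A is the pore area the mass is dissolved in.
√(4πDt) = √(4π × 0.199 × 273) = 26.13 m, so C_max = 9.23/(0.33 × 329 × 26.13) = 0.00325 kg/m³.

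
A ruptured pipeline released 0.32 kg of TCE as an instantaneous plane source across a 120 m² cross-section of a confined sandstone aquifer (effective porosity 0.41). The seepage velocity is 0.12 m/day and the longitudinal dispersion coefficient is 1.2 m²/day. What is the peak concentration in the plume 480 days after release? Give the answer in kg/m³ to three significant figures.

7.64e-05 kg/m³

The peak of an instantaneous 1D plume sits at x = vt; there the Gaussian factor is 1 and C_max = M/(n_e·A·√(4πDt)), where n_e·A is the pore area the mass is dissolved in.
√(4πDt) = √(4π × 1.2 × 480) = 85.08 m, so C_max = 0.32/(0.41 × 120 × 85.08) = 7.64e-05 kg/m³.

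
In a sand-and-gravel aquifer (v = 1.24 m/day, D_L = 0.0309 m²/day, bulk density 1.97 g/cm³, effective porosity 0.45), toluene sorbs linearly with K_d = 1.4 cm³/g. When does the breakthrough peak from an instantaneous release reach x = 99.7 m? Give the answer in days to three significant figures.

Retardation factor R = 1 + ρ_b·K_d/n = 1 + 1.97 × 1.4/0.45 = 7.129.
Sorption retards both mechanisms: v_R = v/R = 0.1739 m/day, D_R = D/R = 0.004334 m²/day.
Peak time from v_R²t² + 2D_R t − x² = 0: t = (√(D_R² + v_R²x²) − D_R)/v_R².
√(D_R² + v_R²x²) = √(0.004334² + 0.1739² × 99.7²) = 17.34; v_R² = 0.03024.
t = (17.34 − 0.004334)/0.03024 = 573 days.

573 days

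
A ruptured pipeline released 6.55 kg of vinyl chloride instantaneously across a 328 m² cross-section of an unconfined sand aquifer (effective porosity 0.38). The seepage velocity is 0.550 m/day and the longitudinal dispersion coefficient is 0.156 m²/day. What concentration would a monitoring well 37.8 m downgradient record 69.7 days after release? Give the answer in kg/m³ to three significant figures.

For an instantaneous plane source, C(x,t) = M/(n_e·A·√(4πDt)) · exp(−(x−vt)²/(4Dt)), with n_e·A the pore (flow) area.
Plume center vt = 0.550 × 69.7 = 38.335 m, so the well at 37.8 m is 0.535 m upgradient of the peak.
√(4πDt) = 11.69 m, giving peak height M/(n_e·A·√(4πDt)) = 6.55/(0.38 × 328 × 11.69) = 0.004495 kg/m³.
(x−vt)²/(4Dt) = (-0.535)²/(4 × 0.156 × 69.7) = 0.006581; exp(−0.006581) = 0.9934.
C = 0.004495 × 0.9934 = 0.00447 kg/m³.

0.00447 kg/m³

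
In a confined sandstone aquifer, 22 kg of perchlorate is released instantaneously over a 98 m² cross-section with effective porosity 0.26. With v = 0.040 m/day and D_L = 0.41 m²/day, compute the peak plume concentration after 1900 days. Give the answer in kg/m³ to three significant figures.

0.00873 kg/m³

The peak of an instantaneous 1D plume sits at x = vt; there the Gaussian factor is 1 and C_max = M/(n_e·A·√(4πDt)), where n_e·A is the pore area the mass is dissolved in.
√(4πDt) = √(4π × 0.41 × 1900) = 98.94 m, so C_max = 22/(0.26 × 98 × 98.94) = 0.00873 kg/m³.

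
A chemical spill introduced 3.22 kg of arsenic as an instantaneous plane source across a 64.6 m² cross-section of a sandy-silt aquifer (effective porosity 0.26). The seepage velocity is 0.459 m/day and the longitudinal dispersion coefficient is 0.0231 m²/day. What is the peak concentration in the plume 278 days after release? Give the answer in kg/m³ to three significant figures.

0.0213 kg/m³

The peak of an instantaneous 1D plume sits at x = vt; there the Gaussian factor is 1 and C_max = M/(n_e·A·√(4πDt)), where n_e·A is the pore area the mass is dissolved in.
√(4πDt) = √(4π × 0.0231 × 278) = 8.983 m, so C_max = 3.22/(0.26 × 64.6 × 8.983) = 0.0213 kg/m³.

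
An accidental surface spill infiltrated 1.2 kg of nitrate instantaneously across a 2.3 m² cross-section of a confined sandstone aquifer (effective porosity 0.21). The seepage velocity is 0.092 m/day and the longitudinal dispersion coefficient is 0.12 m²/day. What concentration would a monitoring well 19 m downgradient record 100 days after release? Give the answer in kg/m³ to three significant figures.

0.0274 kg/m³

For an instantaneous plane source, C(x,t) = M/(n_e·A·√(4πDt)) · exp(−(x−vt)²/(4Dt)), with n_e·A the pore (flow) area.
Plume center vt = 0.092 × 100 = 9.2 m, so the well at 19 m is 9.8 m downgradient of the peak.
√(4πDt) = 12.28 m, giving peak height M/(n_e·A·√(4πDt)) = 1.2/(0.21 × 2.3 × 12.28) = 0.2023 kg/m³.
(x−vt)²/(4Dt) = (9.8)²/(4 × 0.12 × 100) = 2.001; exp(−2.001) = 0.1352.
C = 0.2023 × 0.1352 = 0.0274 kg/m³.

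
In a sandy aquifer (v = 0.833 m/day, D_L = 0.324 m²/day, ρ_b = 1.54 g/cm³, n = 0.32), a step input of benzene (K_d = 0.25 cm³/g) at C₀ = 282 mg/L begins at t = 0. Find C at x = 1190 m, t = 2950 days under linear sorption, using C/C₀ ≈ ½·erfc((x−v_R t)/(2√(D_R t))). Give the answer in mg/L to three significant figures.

Retardation factor R = 1 + ρ_b·K_d/n = 1 + 1.54 × 0.25/0.32 = 2.203.
Sorption retards both mechanisms: v_R = v/R = 0.3781 m/day, D_R = D/R = 0.1471 m²/day.
v_R·t = 0.3781 × 2950 = 1115.395 m; 2√(D_R t) = 41.66 m; argument = (1190 − 1115.395)/41.66 = 1.791.
C = C₀ × ½·erfc(1.791) = 282 × 0.005657 = 1.60 mg/L.

1.60 mg/L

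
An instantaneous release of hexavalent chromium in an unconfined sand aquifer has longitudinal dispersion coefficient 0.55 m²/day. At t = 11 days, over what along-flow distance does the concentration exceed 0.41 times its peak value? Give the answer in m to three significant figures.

9.29 m

The plume is Gaussian with σ = √(2Dt) = √(2 × 0.55 × 11) = 3.479 m.
C/C_peak = exp(−Δx²/(2σ²)) = 0.41 ⇒ Δx = σ·√(−2 ln 0.41) = 3.479 × 1.335 = 4.644 m.
Width = 2Δx = 9.29 m.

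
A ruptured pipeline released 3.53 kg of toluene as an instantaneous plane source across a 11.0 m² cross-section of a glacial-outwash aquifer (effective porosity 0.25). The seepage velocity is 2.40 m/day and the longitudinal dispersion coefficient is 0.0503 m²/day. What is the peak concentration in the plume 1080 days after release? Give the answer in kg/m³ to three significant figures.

0.0491 kg/m³

The peak of an instantaneous 1D plume sits at x = vt; there the Gaussian factor is 1 and C_max = M/(n_e·A·√(4πDt)), where n_e·A is the pore area the mass is dissolved in.
√(4πDt) = √(4π × 0.0503 × 1080) = 26.13 m, so C_max = 3.53/(0.25 × 11.0 × 26.13) = 0.0491 kg/m³.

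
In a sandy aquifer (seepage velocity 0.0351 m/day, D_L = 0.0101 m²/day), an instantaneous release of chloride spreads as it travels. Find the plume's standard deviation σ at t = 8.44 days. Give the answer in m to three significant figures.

Dispersive spreading gives a Gaussian with σ² = 2Dt; advection only shifts the center.
σ = √(2 × 0.0101 × 8.44) = 0.413 m.

0.413 m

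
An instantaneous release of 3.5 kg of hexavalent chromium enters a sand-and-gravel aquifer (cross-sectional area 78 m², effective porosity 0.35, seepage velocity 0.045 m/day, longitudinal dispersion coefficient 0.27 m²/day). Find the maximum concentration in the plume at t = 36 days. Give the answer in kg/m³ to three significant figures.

0.0116 kg/m³

The peak of an instantaneous 1D plume sits at x = vt; there the Gaussian factor is 1 and C_max = M/(n_e·A·√(4πDt)), where n_e·A is the pore area the mass is dissolved in.
√(4πDt) = √(4π × 0.27 × 36) = 11.05 m, so C_max = 3.5/(0.35 × 78 × 11.05) = 0.0116 kg/m³.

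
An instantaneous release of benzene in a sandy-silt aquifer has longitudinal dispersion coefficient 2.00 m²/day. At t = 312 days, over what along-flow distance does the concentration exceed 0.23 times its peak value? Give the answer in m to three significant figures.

The plume is Gaussian with σ = √(2Dt) = √(2 × 2.00 × 312) = 35.33 m.
C/C_peak = exp(−Δx²/(2σ²)) = 0.23 ⇒ Δx = σ·√(−2 ln 0.23) = 35.33 × 1.714 = 60.56 m.
Width = 2Δx = 121 m.

121 m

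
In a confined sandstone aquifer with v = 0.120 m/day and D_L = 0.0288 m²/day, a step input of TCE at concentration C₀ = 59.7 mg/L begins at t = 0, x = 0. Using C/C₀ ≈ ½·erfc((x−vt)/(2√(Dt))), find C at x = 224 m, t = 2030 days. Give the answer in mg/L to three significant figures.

57.6 mg/L

For a continuous step input, C/C₀ ≈ ½·erfc((x−vt)/(2√(Dt))).
vt = 0.120 × 2030 = 243.6 m and 2√(Dt) = 2√(0.0288 × 2030) = 15.29 m.
Argument (x−vt)/(2√(Dt)) = (224 − 243.6)/15.29 = -1.282; ½·erfc(-1.282) = 0.9651.
C = 59.7 × 0.9651 = 57.6 mg/L.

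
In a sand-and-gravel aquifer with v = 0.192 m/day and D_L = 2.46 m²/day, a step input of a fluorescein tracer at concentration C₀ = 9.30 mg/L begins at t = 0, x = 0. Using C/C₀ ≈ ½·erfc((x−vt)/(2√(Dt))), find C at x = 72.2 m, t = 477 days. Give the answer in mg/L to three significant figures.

For a continuous step input, C/C₀ ≈ ½·erfc((x−vt)/(2√(Dt))).
vt = 0.192 × 477 = 91.584 m and 2√(Dt) = 2√(2.46 × 477) = 68.51 m.
Argument (x−vt)/(2√(Dt)) = (72.2 − 91.584)/68.51 = -0.2829; ½·erfc(-0.2829) = 0.6555.
C = 9.30 × 0.6555 = 6.10 mg/L.

6.10 mg/L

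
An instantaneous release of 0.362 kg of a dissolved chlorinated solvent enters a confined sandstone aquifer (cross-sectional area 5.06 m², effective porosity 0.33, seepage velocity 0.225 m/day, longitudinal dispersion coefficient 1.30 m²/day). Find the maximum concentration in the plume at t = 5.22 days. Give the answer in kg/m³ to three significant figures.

The peak of an instantaneous 1D plume sits at x = vt; there the Gaussian factor is 1 and C_max = M/(n_e·A·√(4πDt)), where n_e·A is the pore area the mass is dissolved in.
√(4πDt) = √(4π × 1.30 × 5.22) = 9.234 m, so C_max = 0.362/(0.33 × 5.06 × 9.234) = 0.0235 kg/m³.

0.0235 kg/m³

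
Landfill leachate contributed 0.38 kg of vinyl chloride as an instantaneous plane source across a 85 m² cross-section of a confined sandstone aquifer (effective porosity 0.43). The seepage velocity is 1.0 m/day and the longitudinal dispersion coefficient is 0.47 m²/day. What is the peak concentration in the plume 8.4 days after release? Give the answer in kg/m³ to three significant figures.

0.00148 kg/m³

The peak of an instantaneous 1D plume sits at x = vt; there the Gaussian factor is 1 and C_max = M/(n_e·A·√(4πDt)), where n_e·A is the pore area the mass is dissolved in.
√(4πDt) = √(4π × 0.47 × 8.4) = 7.044 m, so C_max = 0.38/(0.43 × 85 × 7.044) = 0.00148 kg/m³.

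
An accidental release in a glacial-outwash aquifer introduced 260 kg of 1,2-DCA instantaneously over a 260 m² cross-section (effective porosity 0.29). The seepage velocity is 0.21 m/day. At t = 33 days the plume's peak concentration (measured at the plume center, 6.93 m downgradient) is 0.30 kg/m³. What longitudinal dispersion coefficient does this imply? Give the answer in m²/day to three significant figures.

0.319 m²/day

At the plume center C_max = M/(n_e·A·√(4πDt)), so D = M²/(4πt·(n_e·A·C_max)²).
n_e·A·C_max = 0.29 × 260 × 0.30 = 22.62 kg/m.
D = 260²/(4π × 33 × 22.62²) = 0.319 m²/day.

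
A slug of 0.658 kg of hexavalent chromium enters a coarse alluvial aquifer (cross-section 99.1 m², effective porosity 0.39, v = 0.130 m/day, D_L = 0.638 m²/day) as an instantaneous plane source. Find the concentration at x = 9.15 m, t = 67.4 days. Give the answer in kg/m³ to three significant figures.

For an instantaneous plane source, C(x,t) = M/(n_e·A·√(4πDt)) · exp(−(x−vt)²/(4Dt)), with n_e·A the pore (flow) area.
Plume center vt = 0.130 × 67.4 = 8.762 m, so the well at 9.15 m is 0.388 m downgradient of the peak.
√(4πDt) = 23.25 m, giving peak height M/(n_e·A·√(4πDt)) = 0.658/(0.39 × 99.1 × 23.25) = 0.0007323 kg/m³.
(x−vt)²/(4Dt) = (0.388)²/(4 × 0.638 × 67.4) = 0.0008752; exp(−0.0008752) = 0.9991.
C = 0.0007323 × 0.9991 = 0.000732 kg/m³.

0.000732 kg/m³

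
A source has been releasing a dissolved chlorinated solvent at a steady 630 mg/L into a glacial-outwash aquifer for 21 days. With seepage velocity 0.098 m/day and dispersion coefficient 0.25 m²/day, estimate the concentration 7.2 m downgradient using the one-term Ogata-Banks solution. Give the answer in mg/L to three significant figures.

For a continuous step input, C/C₀ ≈ ½·erfc((x−vt)/(2√(Dt))).
vt = 0.098 × 21 = 2.058 m and 2√(Dt) = 2√(0.25 × 21) = 4.583 m.
Argument (x−vt)/(2√(Dt)) = (7.2 − 2.058)/4.583 = 1.122; ½·erfc(1.122) = 0.05628.
C = 630 × 0.05628 = 35.5 mg/L.

35.5 mg/L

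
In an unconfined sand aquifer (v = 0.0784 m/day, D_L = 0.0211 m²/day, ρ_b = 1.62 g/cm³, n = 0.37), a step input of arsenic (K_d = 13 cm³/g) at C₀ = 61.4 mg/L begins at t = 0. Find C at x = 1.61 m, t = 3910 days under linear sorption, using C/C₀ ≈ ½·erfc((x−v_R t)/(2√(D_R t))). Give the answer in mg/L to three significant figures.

60.5 mg/L

Retardation factor R = 1 + ρ_b·K_d/n = 1 + 1.62 × 13/0.37 = 57.92.
Sorption retards both mechanisms: v_R = v/R = 0.001354 m/day, D_R = D/R = 0.0003643 m²/day.
v_R·t = 0.001354 × 3910 = 5.29414 m; 2√(D_R t) = 2.387 m; argument = (1.61 − 5.29414)/2.387 = -1.543.
C = C₀ × ½·erfc(-1.543) = 61.4 × 0.9855 = 60.5 mg/L.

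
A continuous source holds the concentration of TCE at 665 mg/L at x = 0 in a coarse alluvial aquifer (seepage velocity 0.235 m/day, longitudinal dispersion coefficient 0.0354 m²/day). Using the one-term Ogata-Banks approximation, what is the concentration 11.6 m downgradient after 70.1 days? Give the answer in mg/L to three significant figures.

655 mg/L

For a continuous step input, C/C₀ ≈ ½·erfc((x−vt)/(2√(Dt))).
vt = 0.235 × 70.1 = 16.4735 m and 2√(Dt) = 2√(0.0354 × 70.1) = 3.151 m.
Argument (x−vt)/(2√(Dt)) = (11.6 − 16.4735)/3.151 = -1.547; ½·erfc(-1.547) = 0.9857.
C = 665 × 0.9857 = 655 mg/L.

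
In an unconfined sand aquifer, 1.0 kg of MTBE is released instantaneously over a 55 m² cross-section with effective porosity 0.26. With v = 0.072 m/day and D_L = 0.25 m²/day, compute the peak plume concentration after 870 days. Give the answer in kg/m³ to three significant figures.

The peak of an instantaneous 1D plume sits at x = vt; there the Gaussian factor is 1 and C_max = M/(n_e·A·√(4πDt)), where n_e·A is the pore area the mass is dissolved in.
√(4πDt) = √(4π × 0.25 × 870) = 52.28 m, so C_max = 1.0/(0.26 × 55 × 52.28) = 0.00134 kg/m³.

0.00134 kg/m³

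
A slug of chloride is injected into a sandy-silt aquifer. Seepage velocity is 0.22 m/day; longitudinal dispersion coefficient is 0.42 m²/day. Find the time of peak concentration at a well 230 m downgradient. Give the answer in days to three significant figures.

For the 1D instantaneous-source solution, setting ∂C/∂t = 0 at fixed x gives v²t² + 2Dt − x² = 0, so t = (√(D² + v²x²) − D)/v².
√(D² + v²x²) = √(0.42² + 0.22² × 230²) = 50.60; v² = 0.0484.
t = (50.60 − 0.42)/0.0484 = 1040 days (vs. the pure-advection estimate x/v = 1050 d).

1040 days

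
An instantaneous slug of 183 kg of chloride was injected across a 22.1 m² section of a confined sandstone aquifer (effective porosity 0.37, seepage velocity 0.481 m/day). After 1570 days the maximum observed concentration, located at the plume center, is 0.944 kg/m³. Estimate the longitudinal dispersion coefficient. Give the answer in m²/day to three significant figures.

0.0285 m²/day

At the plume center C_max = M/(n_e·A·√(4πDt)), so D = M²/(4πt·(n_e·A·C_max)²).
n_e·A·C_max = 0.37 × 22.1 × 0.944 = 7.719 kg/m.
D = 183²/(4π × 1570 × 7.719²) = 0.0285 m²/day.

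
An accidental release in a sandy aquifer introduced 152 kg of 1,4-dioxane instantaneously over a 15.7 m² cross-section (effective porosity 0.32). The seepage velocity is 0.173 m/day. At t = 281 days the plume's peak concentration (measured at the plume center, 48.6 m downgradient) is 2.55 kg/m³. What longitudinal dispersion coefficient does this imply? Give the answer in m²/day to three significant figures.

0.0399 m²/day

At the plume center C_max = M/(n_e·A·√(4πDt)), so D = M²/(4πt·(n_e·A·C_max)²).
n_e·A·C_max = 0.32 × 15.7 × 2.55 = 12.81 kg/m.
D = 152²/(4π × 281 × 12.81²) = 0.0399 m²/day.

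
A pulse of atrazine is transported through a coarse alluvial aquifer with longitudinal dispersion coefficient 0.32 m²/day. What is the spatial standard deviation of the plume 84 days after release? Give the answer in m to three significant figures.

Dispersive spreading gives a Gaussian with σ² = 2Dt; advection only shifts the center.
σ = √(2 × 0.32 × 84) = 7.33 m.

7.33 m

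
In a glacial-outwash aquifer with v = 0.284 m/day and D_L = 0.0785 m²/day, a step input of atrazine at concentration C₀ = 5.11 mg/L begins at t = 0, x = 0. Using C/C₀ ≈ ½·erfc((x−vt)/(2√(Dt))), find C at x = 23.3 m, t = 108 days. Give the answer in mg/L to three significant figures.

For a continuous step input, C/C₀ ≈ ½·erfc((x−vt)/(2√(Dt))).
vt = 0.284 × 108 = 30.672 m and 2√(Dt) = 2√(0.0785 × 108) = 5.823 m.
Argument (x−vt)/(2√(Dt)) = (23.3 − 30.672)/5.823 = -1.266; ½·erfc(-1.266) = 0.9633.
C = 5.11 × 0.9633 = 4.92 mg/L.

4.92 mg/L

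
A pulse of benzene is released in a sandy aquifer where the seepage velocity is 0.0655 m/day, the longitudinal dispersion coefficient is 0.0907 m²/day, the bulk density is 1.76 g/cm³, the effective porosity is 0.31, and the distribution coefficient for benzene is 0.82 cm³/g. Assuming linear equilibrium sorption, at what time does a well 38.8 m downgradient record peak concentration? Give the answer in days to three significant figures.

Retardation factor R = 1 + ρ_b·K_d/n = 1 + 1.76 × 0.82/0.31 = 5.655.
Sorption retards both mechanisms: v_R = v/R = 0.01158 m/day, D_R = D/R = 0.01604 m²/day.
Peak time from v_R²t² + 2D_R t − x² = 0: t = (√(D_R² + v_R²x²) − D_R)/v_R².
√(D_R² + v_R²x²) = √(0.01604² + 0.01158² × 38.8²) = 0.4496; v_R² = 0.0001341.
t = (0.4496 − 0.01604)/0.0001341 = 3230 days.

3230 days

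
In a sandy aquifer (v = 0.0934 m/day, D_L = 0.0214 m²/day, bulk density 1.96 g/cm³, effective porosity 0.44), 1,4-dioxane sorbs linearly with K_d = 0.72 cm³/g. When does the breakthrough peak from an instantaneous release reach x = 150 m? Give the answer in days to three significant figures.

Retardation factor R = 1 + ρ_b·K_d/n = 1 + 1.96 × 0.72/0.44 = 4.207.
Sorption retards both mechanisms: v_R = v/R = 0.02220 m/day, D_R = D/R = 0.005087 m²/day.
Peak time from v_R²t² + 2D_R t − x² = 0: t = (√(D_R² + v_R²x²) − D_R)/v_R².
√(D_R² + v_R²x²) = √(0.005087² + 0.02220² × 150²) = 3.330; v_R² = 0.0004928.
t = (3.330 − 0.005087)/0.0004928 = 6750 days.

6750 days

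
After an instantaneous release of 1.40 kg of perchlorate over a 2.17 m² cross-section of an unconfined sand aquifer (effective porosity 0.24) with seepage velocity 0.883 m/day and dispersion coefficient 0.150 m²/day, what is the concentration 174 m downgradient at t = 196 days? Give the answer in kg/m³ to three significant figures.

0.139 kg/m³

For an instantaneous plane source, C(x,t) = M/(n_e·A·√(4πDt)) · exp(−(x−vt)²/(4Dt)), with n_e·A the pore (flow) area.
Plume center vt = 0.883 × 196 = 173.068 m, so the well at 174 m is 0.932 m downgradient of the peak.
√(4πDt) = 19.22 m, giving peak height M/(n_e·A·√(4πDt)) = 1.40/(0.24 × 2.17 × 19.22) = 0.1399 kg/m³.
(x−vt)²/(4Dt) = (0.932)²/(4 × 0.150 × 196) = 0.007386; exp(−0.007386) = 0.9926.
C = 0.1399 × 0.9926 = 0.139 kg/m³.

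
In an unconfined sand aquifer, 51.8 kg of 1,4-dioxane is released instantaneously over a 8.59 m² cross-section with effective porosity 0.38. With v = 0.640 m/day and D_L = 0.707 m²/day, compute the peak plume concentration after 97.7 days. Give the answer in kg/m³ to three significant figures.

The peak of an instantaneous 1D plume sits at x = vt; there the Gaussian factor is 1 and C_max = M/(n_e·A·√(4πDt)), where n_e·A is the pore area the mass is dissolved in.
√(4πDt) = √(4π × 0.707 × 97.7) = 29.46 m, so C_max = 51.8/(0.38 × 8.59 × 29.46) = 0.539 kg/m³.

0.539 kg/m³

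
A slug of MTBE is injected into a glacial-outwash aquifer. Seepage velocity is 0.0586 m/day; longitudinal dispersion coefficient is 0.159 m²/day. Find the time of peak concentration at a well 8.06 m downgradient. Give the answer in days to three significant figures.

98.8 days

For the 1D instantaneous-source solution, setting ∂C/∂t = 0 at fixed x gives v²t² + 2Dt − x² = 0, so t = (√(D² + v²x²) − D)/v².
√(D² + v²x²) = √(0.159² + 0.0586² × 8.06²) = 0.4984; v² = 0.00343396.
t = (0.4984 − 0.159)/0.00343396 = 98.8 days (vs. the pure-advection estimate x/v = 138 d).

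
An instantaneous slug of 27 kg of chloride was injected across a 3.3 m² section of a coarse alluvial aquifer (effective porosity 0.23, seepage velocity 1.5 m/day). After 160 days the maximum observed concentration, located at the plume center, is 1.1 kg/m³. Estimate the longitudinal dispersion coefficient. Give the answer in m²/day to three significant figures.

At the plume center C_max = M/(n_e·A·√(4πDt)), so D = M²/(4πt·(n_e·A·C_max)²).
n_e·A·C_max = 0.23 × 3.3 × 1.1 = 0.8349 kg/m.
D = 27²/(4π × 160 × 0.8349²) = 0.520 m²/day.

0.520 m²/day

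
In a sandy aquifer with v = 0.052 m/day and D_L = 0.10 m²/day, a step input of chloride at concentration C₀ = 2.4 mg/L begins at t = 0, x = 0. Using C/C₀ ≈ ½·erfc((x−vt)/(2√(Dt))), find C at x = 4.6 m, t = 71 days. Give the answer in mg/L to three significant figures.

0.972 mg/L

For a continuous step input, C/C₀ ≈ ½·erfc((x−vt)/(2√(Dt))).
vt = 0.052 × 71 = 3.692 m and 2√(Dt) = 2√(0.10 × 71) = 5.329 m.
Argument (x−vt)/(2√(Dt)) = (4.6 − 3.692)/5.329 = 0.1704; ½·erfc(0.1704) = 0.4048.
C = 2.4 × 0.4048 = 0.972 mg/L.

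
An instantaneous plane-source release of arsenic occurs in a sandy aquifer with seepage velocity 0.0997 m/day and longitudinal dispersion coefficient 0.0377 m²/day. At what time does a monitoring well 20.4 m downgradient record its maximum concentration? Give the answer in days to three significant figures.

201 days

For the 1D instantaneous-source solution, setting ∂C/∂t = 0 at fixed x gives v²t² + 2Dt − x² = 0, so t = (√(D² + v²x²) − D)/v².
√(D² + v²x²) = √(0.0377² + 0.0997² × 20.4²) = 2.034; v² = 0.00994009.
t = (2.034 − 0.0377)/0.00994009 = 201 days (vs. the pure-advection estimate x/v = 205 d).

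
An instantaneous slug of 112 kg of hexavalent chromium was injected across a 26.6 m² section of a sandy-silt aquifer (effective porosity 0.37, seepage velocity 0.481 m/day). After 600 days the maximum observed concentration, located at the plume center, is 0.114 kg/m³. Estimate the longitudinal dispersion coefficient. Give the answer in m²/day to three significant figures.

At the plume center C_max = M/(n_e·A·√(4πDt)), so D = M²/(4πt·(n_e·A·C_max)²).
n_e·A·C_max = 0.37 × 26.6 × 0.114 = 1.122 kg/m.
D = 112²/(4π × 600 × 1.122²) = 1.32 m²/day.

1.32 m²/day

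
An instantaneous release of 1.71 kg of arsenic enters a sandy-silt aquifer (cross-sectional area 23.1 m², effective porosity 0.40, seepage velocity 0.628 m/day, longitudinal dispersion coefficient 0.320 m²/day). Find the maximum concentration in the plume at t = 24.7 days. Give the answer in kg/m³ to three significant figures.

0.0186 kg/m³

The peak of an instantaneous 1D plume sits at x = vt; there the Gaussian factor is 1 and C_max = M/(n_e·A·√(4πDt)), where n_e·A is the pore area the mass is dissolved in.
√(4πDt) = √(4π × 0.320 × 24.7) = 9.966 m, so C_max = 1.71/(0.40 × 23.1 × 9.966) = 0.0186 kg/m³.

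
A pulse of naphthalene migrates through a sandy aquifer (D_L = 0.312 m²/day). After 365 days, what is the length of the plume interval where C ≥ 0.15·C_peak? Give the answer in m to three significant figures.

58.8 m

The plume is Gaussian with σ = √(2Dt) = √(2 × 0.312 × 365) = 15.09 m.
C/C_peak = exp(−Δx²/(2σ²)) = 0.15 ⇒ Δx = σ·√(−2 ln 0.15) = 15.09 × 1.948 = 29.40 m.
Width = 2Δx = 58.8 m.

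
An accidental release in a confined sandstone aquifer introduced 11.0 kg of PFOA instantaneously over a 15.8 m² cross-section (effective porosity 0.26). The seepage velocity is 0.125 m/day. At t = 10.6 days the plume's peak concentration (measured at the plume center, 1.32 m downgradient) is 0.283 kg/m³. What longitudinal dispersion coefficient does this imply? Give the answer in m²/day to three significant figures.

At the plume center C_max = M/(n_e·A·√(4πDt)), so D = M²/(4πt·(n_e·A·C_max)²).
n_e·A·C_max = 0.26 × 15.8 × 0.283 = 1.163 kg/m.
D = 11.0²/(4π × 10.6 × 1.163²) = 0.672 m²/day.

0.672 m²/day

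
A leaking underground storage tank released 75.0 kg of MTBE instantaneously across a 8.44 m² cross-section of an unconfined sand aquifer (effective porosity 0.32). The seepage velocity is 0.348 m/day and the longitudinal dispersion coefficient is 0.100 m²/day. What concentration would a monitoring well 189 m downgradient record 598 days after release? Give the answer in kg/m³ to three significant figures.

For an instantaneous plane source, C(x,t) = M/(n_e·A·√(4πDt)) · exp(−(x−vt)²/(4Dt)), with n_e·A the pore (flow) area.
Plume center vt = 0.348 × 598 = 208.104 m, so the well at 189 m is 19.104 m upgradient of the peak.
√(4πDt) = 27.41 m, giving peak height M/(n_e·A·√(4πDt)) = 75.0/(0.32 × 8.44 × 27.41) = 1.013 kg/m³.
(x−vt)²/(4Dt) = (-19.104)²/(4 × 0.100 × 598) = 1.526; exp(−1.526) = 0.2174.
C = 1.013 × 0.2174 = 0.220 kg/m³.

0.220 kg/m³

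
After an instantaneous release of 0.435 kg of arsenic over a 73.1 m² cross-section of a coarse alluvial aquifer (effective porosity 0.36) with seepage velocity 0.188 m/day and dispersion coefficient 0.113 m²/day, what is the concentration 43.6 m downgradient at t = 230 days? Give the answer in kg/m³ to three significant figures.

0.000914 kg/m³

For an instantaneous plane source, C(x,t) = M/(n_e·A·√(4πDt)) · exp(−(x−vt)²/(4Dt)), with n_e·A the pore (flow) area.
Plume center vt = 0.188 × 230 = 43.24 m, so the well at 43.6 m is 0.36 m downgradient of the peak.
√(4πDt) = 18.07 m, giving peak height M/(n_e·A·√(4πDt)) = 0.435/(0.36 × 73.1 × 18.07) = 0.0009148 kg/m³.
(x−vt)²/(4Dt) = (0.36)²/(4 × 0.113 × 230) = 0.001247; exp(−0.001247) = 0.9988.
C = 0.0009148 × 0.9988 = 0.000914 kg/m³.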